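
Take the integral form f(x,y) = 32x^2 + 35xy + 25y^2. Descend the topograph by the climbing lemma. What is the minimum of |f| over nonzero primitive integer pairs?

translate: b→-29 (≡35 mod 64), so (32,35,25)→(32,-29,22)
flip: (32,-29,22)→(22,29,32)
translate: b→-15 (≡29 mod 44), so (22,29,32)→(22,-15,25)
reduced (well bottom): (22,-15,25) with a≤c, −a<b≤a
well minimum = a = 22

22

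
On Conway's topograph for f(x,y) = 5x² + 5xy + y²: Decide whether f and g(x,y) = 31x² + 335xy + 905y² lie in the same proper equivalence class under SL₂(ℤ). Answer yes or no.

D₁ = 5, D₂ = 5
river cycle of f (length 2): (1, 1, -1), (-1, 1, 1)
river cycle of g (length 2): (1, 1, -1), (-1, 1, 1)
cycles coincide ⇒ equivalent

yes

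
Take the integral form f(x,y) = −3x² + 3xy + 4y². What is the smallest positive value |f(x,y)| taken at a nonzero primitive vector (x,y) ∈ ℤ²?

river: ρ → (4,5,-2)
river: ρ → (-2,7,1)
river: ρ → (1,7,-2)
river: ρ → (-2,5,4)
river: ρ → (4,3,-3)
river: ρ → (-3,3,4)
closes: descent 0, river 6
min |a| on river = 1

1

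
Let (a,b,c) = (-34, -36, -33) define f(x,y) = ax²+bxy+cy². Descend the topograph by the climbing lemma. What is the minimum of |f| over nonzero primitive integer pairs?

translate: b→-32 (≡36 mod 68), so (34,36,33)→(34,-32,31)
flip: (34,-32,31)→(31,32,34)
translate: b→-30 (≡32 mod 62), so (31,32,34)→(31,-30,33)
reduced (well bottom): (31,-30,33) with a≤c, −a<b≤a
well minimum |f| = |-31| = 31 (negative-definite)

31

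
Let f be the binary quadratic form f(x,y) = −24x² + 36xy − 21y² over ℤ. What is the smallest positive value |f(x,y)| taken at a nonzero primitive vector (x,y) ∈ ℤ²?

translate: b→12 (≡-36 mod 48), so (24,-36,21)→(24,12,9)
flip: (24,12,9)→(9,-12,24)
translate: b→6 (≡-12 mod 18), so (9,-12,24)→(9,6,21)
reduced (well bottom): (9,6,21) with a≤c, −a<b≤a
well minimum |f| = |-9| = 9 (negative-definite)

9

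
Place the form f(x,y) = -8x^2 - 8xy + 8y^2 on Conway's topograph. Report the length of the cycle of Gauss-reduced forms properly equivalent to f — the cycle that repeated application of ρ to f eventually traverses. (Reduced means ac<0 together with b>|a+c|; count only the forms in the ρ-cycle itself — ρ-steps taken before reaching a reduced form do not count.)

D = 320, ⌊√D⌋ = 17
descent: ρ → (8,8,-8)  [lands on river]
river: ρ → (-8,8,8)
ρ-cycle length = 2 (tail of 1 descent step not counted)

2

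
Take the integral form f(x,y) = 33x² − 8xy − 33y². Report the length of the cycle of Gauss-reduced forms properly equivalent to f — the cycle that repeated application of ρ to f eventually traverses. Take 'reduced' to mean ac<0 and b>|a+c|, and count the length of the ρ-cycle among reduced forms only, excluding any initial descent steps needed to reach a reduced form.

D = 4420, ⌊√D⌋ = 66
descent: ρ → (-33,8,33)  [lands on river]
river: ρ → (33,58,-8)
river: ρ → (-8,54,47)
river: ρ → (47,40,-15)
river: ρ → (-15,50,32)
river: ρ → (32,14,-33)
river: ρ → (-33,52,13)
river: ρ → (13,52,-33)
river: ρ → (-33,14,32)
river: ρ → (32,50,-15)
river: ρ → (-15,40,47)
river: ρ → (47,54,-8)
river: ρ → (-8,58,33)
river: ρ → (33,8,-33)
river: ρ → (-33,58,8)
river: ρ → (8,54,-47)
river: ρ → (-47,40,15)
river: ρ → (15,50,-32)
river: ρ → (-32,14,33)
river: ρ → (33,52,-13)
river: ρ → (-13,52,33)
river: ρ → (33,14,-32)
river: ρ → (-32,50,15)
river: ρ → (15,40,-47)
river: ρ → (-47,54,8)
river: ρ → (8,58,-33)
ρ-cycle length = 26 (tail of 1 descent step not counted)

26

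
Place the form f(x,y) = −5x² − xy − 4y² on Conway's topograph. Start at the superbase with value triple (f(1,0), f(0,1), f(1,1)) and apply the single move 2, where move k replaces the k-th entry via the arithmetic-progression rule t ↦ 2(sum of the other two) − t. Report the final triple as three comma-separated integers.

start (-5,-4,-10) = (f(1,0),f(0,1),f(1,1))
replace slot 2: 2·((-5)+(-10)) − (-4) = -26 → (-5,-26,-10)

-5,-26,-10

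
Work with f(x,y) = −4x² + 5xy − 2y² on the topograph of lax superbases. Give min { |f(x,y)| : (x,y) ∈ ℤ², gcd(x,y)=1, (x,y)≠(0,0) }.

translate: b→3 (≡-5 mod 8), so (4,-5,2)→(4,3,1)
flip: (4,3,1)→(1,-3,4)
translate: b→1 (≡-3 mod 2), so (1,-3,4)→(1,1,2)
reduced (well bottom): (1,1,2) with a≤c, −a<b≤a
well minimum |f| = |-1| = 1 (negative-definite)

1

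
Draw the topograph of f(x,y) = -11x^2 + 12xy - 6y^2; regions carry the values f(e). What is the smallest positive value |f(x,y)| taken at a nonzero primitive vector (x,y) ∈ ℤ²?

translate: b→10 (≡-12 mod 22), so (11,-12,6)→(11,10,5)
flip: (11,10,5)→(5,-10,11)
translate: b→0 (≡-10 mod 10), so (5,-10,11)→(5,0,6)
reduced (well bottom): (5,0,6) with a≤c, −a<b≤a
well minimum |f| = |-5| = 5 (negative-definite)

5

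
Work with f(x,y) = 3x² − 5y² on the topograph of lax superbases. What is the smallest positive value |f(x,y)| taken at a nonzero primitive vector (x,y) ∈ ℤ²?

descent: ρ → (-5,0,3)
descent: ρ → (3,6,-2)  [lands on river]
river: ρ → (-2,6,3)
closes: descent 2, river 2
min |a| on river = 2

2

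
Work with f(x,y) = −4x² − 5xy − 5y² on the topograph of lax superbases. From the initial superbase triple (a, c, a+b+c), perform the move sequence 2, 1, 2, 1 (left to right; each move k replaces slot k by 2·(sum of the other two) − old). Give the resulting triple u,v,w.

start (-4,-5,-14) = (f(1,0),f(0,1),f(1,1))
replace slot 2: 2·((-4)+(-14)) − (-5) = -31 → (-4,-31,-14)
replace slot 1: 2·((-31)+(-14)) − (-4) = -86 → (-86,-31,-14)
replace slot 2: 2·((-86)+(-14)) − (-31) = -169 → (-86,-169,-14)
replace slot 1: 2·((-169)+(-14)) − (-86) = -280 → (-280,-169,-14)

-280,-169,-14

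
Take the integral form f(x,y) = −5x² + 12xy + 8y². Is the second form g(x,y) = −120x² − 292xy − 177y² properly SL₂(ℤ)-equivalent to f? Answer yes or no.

D₁ = 304, D₂ = 304
river cycle of f (length 12): (8, 4, -9), (-9, 14, 3), (3, 16, -4), (-4, 16, 3), (3, 14, -9), (-9, 4, 8), (8, 12, -5), (-5, 8, 12), (12, 16, -1), (-1, 16, 12), … (2 more)
river cycle of g (length 12): (-5, 12, 8), (8, 4, -9), (-9, 14, 3), (3, 16, -4), (-4, 16, 3), (3, 14, -9), (-9, 4, 8), (8, 12, -5), (-5, 8, 12), (12, 16, -1), … (2 more)
cycles coincide ⇒ equivalent

yes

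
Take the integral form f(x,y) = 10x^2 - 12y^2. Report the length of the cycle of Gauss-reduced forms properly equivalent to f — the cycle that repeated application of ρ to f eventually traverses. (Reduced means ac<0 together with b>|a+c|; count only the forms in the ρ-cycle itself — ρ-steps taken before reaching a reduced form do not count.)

D = 480, ⌊√D⌋ = 21
descent: ρ → (-12,0,10)
descent: ρ → (10,20,-2)  [lands on river]
river: ρ → (-2,20,10)
ρ-cycle length = 2 (tail of 2 descent steps not counted)

2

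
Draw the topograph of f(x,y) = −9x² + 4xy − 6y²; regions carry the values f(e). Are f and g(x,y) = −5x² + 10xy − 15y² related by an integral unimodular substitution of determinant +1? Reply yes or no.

D₁ = -200, D₂ = -200
f is negative-definite; reduce −f:
−f: flip: (9,-4,6)→(6,4,9)
−f: reduced (well bottom): (6,4,9) with a≤c, −a<b≤a
flip sign back: reduced form of f is (-6,-4,-9)
g is negative-definite; reduce −g:
−g: translate: b→0 (≡-10 mod 10), so (5,-10,15)→(5,0,10)
−g: reduced (well bottom): (5,0,10) with a≤c, −a<b≤a
flip sign back: reduced form of g is (-5,0,-10)
reduced forms (-6, -4, -9) vs (-5, 0, -10) ⇒ inequivalent

no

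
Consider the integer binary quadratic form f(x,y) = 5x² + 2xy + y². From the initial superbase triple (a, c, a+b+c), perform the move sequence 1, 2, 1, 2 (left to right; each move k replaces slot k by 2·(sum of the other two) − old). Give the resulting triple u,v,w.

start (5,1,8) = (f(1,0),f(0,1),f(1,1))
replace slot 1: 2·(1+8) − 5 = 13 → (13,1,8)
replace slot 2: 2·(13+8) − 1 = 41 → (13,41,8)
replace slot 1: 2·(41+8) − 13 = 85 → (85,41,8)
replace slot 2: 2·(85+8) − 41 = 145 → (85,145,8)

85,145,8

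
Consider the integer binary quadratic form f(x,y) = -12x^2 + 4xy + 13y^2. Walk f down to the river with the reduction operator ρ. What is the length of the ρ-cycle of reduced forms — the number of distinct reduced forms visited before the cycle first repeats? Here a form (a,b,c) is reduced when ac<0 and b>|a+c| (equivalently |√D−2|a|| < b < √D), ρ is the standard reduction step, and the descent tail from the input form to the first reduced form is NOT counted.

D = 640, ⌊√D⌋ = 25
river: ρ → (13,22,-3)
river: ρ → (-3,20,20)
river: ρ → (20,20,-3)
river: ρ → (-3,22,13)
river: ρ → (13,4,-12)
river: ρ → (-12,20,5)
river: ρ → (5,20,-12)
river: ρ → (-12,4,13)
ρ-cycle length = 8 (tail of 0 descent steps not counted)

8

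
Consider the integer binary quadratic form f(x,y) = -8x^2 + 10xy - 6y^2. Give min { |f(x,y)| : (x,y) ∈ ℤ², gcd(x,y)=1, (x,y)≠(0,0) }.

translate: b→6 (≡-10 mod 16), so (8,-10,6)→(8,6,4)
flip: (8,6,4)→(4,-6,8)
translate: b→2 (≡-6 mod 8), so (4,-6,8)→(4,2,6)
reduced (well bottom): (4,2,6) with a≤c, −a<b≤a
well minimum |f| = |-4| = 4 (negative-definite)

4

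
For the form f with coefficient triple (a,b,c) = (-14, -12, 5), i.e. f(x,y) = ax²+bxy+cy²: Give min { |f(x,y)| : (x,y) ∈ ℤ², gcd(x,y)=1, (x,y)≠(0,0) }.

descent: ρ → (5,12,-14)  [lands on river]
river: ρ → (-14,16,3)
river: ρ → (3,20,-2)
river: ρ → (-2,20,3)
river: ρ → (3,16,-14)
river: ρ → (-14,12,5)
river: ρ → (5,18,-5)
river: ρ → (-5,12,14)
river: ρ → (14,16,-3)
river: ρ → (-3,20,2)
river: ρ → (2,20,-3)
river: ρ → (-3,16,14)
river: ρ → (14,12,-5)
river: ρ → (-5,18,5)
closes: descent 1, river 14
min |a| on river = 2

2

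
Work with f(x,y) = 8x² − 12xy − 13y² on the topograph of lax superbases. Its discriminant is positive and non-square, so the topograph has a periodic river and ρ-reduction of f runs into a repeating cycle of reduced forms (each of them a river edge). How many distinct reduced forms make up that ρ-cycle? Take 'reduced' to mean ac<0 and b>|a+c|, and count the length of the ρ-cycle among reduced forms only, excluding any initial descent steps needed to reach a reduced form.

D = 560, ⌊√D⌋ = 23
descent: ρ → (-13,12,8)  [lands on river]
river: ρ → (8,20,-5)
river: ρ → (-5,20,8)
river: ρ → (8,12,-13)
river: ρ → (-13,14,7)
river: ρ → (7,14,-13)
ρ-cycle length = 6 (tail of 1 descent step not counted)

6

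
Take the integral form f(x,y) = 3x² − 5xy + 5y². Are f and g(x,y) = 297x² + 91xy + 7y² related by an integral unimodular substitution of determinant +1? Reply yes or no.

D₁ = -35, D₂ = -35
f: translate: b→1 (≡-5 mod 6), so (3,-5,5)→(3,1,3)
f: reduced (well bottom): (3,1,3) with a≤c, −a<b≤a
g: flip: (297,91,7)→(7,-91,297)
g: translate: b→7 (≡-91 mod 14), so (7,-91,297)→(7,7,3)
g: flip: (7,7,3)→(3,-7,7)
g: translate: b→-1 (≡-7 mod 6), so (3,-7,7)→(3,-1,3)
g: flip: (3,-1,3)→(3,1,3)
g: reduced (well bottom): (3,1,3) with a≤c, −a<b≤a
reduced forms (3, 1, 3) vs (3, 1, 3) ⇒ equivalent

yes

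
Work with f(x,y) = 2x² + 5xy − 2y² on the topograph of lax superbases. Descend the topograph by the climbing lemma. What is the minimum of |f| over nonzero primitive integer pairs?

river: ρ → (-2,3,4)
river: ρ → (4,5,-1)
river: ρ → (-1,5,4)
river: ρ → (4,3,-2)
river: ρ → (-2,5,2)
river: ρ → (2,3,-4)
river: ρ → (-4,5,1)
river: ρ → (1,5,-4)
river: ρ → (-4,3,2)
river: ρ → (2,5,-2)
closes: descent 0, river 10
min |a| on river = 1

1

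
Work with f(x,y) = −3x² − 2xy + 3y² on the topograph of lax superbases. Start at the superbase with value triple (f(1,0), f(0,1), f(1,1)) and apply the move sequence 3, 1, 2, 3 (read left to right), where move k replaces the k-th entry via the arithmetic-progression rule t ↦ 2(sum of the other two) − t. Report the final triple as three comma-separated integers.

start (-3,3,-2) = (f(1,0),f(0,1),f(1,1))
replace slot 3: 2·((-3)+3) − (-2) = 2 → (-3,3,2)
replace slot 1: 2·(3+2) − (-3) = 13 → (13,3,2)
replace slot 2: 2·(13+2) − 3 = 27 → (13,27,2)
replace slot 3: 2·(13+27) − 2 = 78 → (13,27,78)

13,27,78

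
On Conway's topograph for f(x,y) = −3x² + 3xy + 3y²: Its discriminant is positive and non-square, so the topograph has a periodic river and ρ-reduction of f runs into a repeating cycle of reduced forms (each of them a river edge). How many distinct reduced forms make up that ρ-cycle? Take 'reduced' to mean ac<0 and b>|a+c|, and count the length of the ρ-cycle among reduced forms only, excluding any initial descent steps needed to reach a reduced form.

D = 45, ⌊√D⌋ = 6
river: ρ → (3,3,-3)
river: ρ → (-3,3,3)
ρ-cycle length = 2 (tail of 0 descent steps not counted)

2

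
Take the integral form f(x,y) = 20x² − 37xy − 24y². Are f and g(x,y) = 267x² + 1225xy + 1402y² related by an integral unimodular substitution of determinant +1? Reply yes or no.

D₁ = 3289, D₂ = 3289
river cycle of f (length 38): (-24, 37, 20), (20, 43, -18), (-18, 29, 34), (34, 39, -13), (-13, 39, 34), (34, 29, -18), (-18, 43, 20), (20, 37, -24), (-24, 11, 33), (33, 55, -2), … (28 more)
river cycle of g (length 38): (20, 43, -18), (-18, 29, 34), (34, 39, -13), (-13, 39, 34), (34, 29, -18), (-18, 43, 20), (20, 37, -24), (-24, 11, 33), (33, 55, -2), (-2, 57, 5), … (28 more)
cycles coincide ⇒ equivalent

yes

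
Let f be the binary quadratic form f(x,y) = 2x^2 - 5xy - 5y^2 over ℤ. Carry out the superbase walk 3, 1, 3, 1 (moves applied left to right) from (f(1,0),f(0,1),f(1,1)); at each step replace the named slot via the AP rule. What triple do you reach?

start (2,-5,-8) = (f(1,0),f(0,1),f(1,1))
replace slot 3: 2·(2+(-5)) − (-8) = 2 → (2,-5,2)
replace slot 1: 2·((-5)+2) − 2 = -8 → (-8,-5,2)
replace slot 3: 2·((-8)+(-5)) − 2 = -28 → (-8,-5,-28)
replace slot 1: 2·((-5)+(-28)) − (-8) = -58 → (-58,-5,-28)

-58,-5,-28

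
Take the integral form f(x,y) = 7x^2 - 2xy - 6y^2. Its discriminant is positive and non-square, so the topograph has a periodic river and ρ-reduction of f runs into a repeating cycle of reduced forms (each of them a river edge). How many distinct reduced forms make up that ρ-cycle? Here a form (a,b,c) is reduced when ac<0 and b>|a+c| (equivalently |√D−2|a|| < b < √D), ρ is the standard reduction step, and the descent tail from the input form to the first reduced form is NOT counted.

D = 172, ⌊√D⌋ = 13
descent: ρ → (-6,2,7)  [lands on river]
river: ρ → (7,12,-1)
river: ρ → (-1,12,7)
river: ρ → (7,2,-6)
river: ρ → (-6,10,3)
river: ρ → (3,8,-9)
river: ρ → (-9,10,2)
river: ρ → (2,10,-9)
river: ρ → (-9,8,3)
river: ρ → (3,10,-6)
ρ-cycle length = 10 (tail of 1 descent step not counted)

10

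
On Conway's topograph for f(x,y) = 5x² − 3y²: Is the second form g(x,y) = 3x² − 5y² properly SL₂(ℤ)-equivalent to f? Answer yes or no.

D₁ = 60, D₂ = 60
river cycle of f (length 2): (-3, 6, 2), (2, 6, -3)
river cycle of g (length 2): (3, 6, -2), (-2, 6, 3)
cycles differ ⇒ inequivalent

no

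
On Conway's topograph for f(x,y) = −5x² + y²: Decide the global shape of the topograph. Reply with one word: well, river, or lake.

D = b²−4ac = 0² − 4·(-5)·1 = 20
D > 0 non-square ⇒ indefinite ⇒ periodic river

river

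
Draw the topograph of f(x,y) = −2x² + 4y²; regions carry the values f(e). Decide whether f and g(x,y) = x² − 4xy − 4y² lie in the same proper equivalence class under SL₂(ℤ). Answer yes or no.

D₁ = 32, D₂ = 32
river cycle of f (length 2): (-2, 4, 2), (2, 4, -2)
river cycle of g (length 2): (-4, 4, 1), (1, 4, -4)
cycles differ ⇒ inequivalent

no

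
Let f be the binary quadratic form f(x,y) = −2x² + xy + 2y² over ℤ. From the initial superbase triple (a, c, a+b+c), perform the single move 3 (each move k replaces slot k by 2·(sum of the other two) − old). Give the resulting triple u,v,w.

start (-2,2,1) = (f(1,0),f(0,1),f(1,1))
replace slot 3: 2·((-2)+2) − 1 = -1 → (-2,2,-1)

-2,2,-1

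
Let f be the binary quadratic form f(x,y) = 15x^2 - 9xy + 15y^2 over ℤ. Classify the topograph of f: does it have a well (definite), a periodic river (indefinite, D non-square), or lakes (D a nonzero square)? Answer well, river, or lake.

D = b²−4ac = (-9)² − 4·15·15 = -819
D < 0 ⇒ definite ⇒ every region one sign ⇒ single well

well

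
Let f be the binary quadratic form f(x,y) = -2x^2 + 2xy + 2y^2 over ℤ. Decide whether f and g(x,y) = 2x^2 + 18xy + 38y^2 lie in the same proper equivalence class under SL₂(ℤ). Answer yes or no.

D₁ = 20, D₂ = 20
river cycle of f (length 2): (2, 2, -2), (-2, 2, 2)
river cycle of g (length 2): (2, 2, -2), (-2, 2, 2)
cycles coincide ⇒ equivalent

yes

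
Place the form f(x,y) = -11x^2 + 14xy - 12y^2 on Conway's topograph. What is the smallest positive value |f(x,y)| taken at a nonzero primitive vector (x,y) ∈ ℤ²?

translate: b→8 (≡-14 mod 22), so (11,-14,12)→(11,8,9)
flip: (11,8,9)→(9,-8,11)
reduced (well bottom): (9,-8,11) with a≤c, −a<b≤a
well minimum |f| = |-9| = 9 (negative-definite)

9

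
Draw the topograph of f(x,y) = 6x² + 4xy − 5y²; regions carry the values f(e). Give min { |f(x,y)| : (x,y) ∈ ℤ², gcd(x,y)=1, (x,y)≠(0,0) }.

river: ρ → (-5,6,5)
river: ρ → (5,4,-6)
river: ρ → (-6,8,3)
river: ρ → (3,10,-3)
river: ρ → (-3,8,6)
river: ρ → (6,4,-5)
closes: descent 0, river 6
min |a| on river = 3

3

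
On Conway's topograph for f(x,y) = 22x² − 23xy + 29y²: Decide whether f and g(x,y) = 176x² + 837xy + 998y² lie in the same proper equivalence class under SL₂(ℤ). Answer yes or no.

D₁ = -2023, D₂ = -2023
f: translate: b→21 (≡-23 mod 44), so (22,-23,29)→(22,21,28)
f: reduced (well bottom): (22,21,28) with a≤c, −a<b≤a
g: translate: b→133 (≡837 mod 352), so (176,837,998)→(176,133,28)
g: flip: (176,133,28)→(28,-133,176)
g: translate: b→-21 (≡-133 mod 56), so (28,-133,176)→(28,-21,22)
g: flip: (28,-21,22)→(22,21,28)
g: reduced (well bottom): (22,21,28) with a≤c, −a<b≤a
reduced forms (22, 21, 28) vs (22, 21, 28) ⇒ equivalent

yes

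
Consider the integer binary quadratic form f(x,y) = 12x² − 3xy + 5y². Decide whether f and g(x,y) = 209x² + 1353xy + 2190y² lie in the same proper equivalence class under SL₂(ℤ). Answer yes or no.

D₁ = -231, D₂ = -231
f: flip: (12,-3,5)→(5,3,12)
f: reduced (well bottom): (5,3,12) with a≤c, −a<b≤a
g: translate: b→99 (≡1353 mod 418), so (209,1353,2190)→(209,99,12)
g: flip: (209,99,12)→(12,-99,209)
g: translate: b→-3 (≡-99 mod 24), so (12,-99,209)→(12,-3,5)
g: flip: (12,-3,5)→(5,3,12)
g: reduced (well bottom): (5,3,12) with a≤c, −a<b≤a
reduced forms (5, 3, 12) vs (5, 3, 12) ⇒ equivalent

yes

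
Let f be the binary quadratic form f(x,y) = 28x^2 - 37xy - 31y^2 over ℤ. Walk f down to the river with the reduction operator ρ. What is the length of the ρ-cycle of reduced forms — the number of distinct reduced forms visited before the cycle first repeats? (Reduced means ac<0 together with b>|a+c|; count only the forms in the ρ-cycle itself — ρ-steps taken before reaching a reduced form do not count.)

D = 4841, ⌊√D⌋ = 69
descent: ρ → (-31,37,28)  [lands on river]
river: ρ → (28,19,-40)
river: ρ → (-40,61,7)
river: ρ → (7,65,-22)
river: ρ → (-22,67,4)
river: ρ → (4,69,-5)
river: ρ → (-5,61,56)
river: ρ → (56,51,-10)
river: ρ → (-10,69,2)
river: ρ → (2,67,-44)
river: ρ → (-44,21,25)
river: ρ → (25,29,-40)
river: ρ → (-40,51,14)
river: ρ → (14,61,-20)
river: ρ → (-20,59,17)
river: ρ → (17,43,-44)
river: ρ → (-44,45,16)
river: ρ → (16,51,-35)
river: ρ → (-35,19,32)
river: ρ → (32,45,-22)
river: ρ → (-22,43,34)
river: ρ → (34,25,-31)
ρ-cycle length = 22 (tail of 1 descent step not counted)

22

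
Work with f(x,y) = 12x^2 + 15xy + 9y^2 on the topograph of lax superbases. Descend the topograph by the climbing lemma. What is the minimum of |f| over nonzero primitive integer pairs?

translate: b→-9 (≡15 mod 24), so (12,15,9)→(12,-9,6)
flip: (12,-9,6)→(6,9,12)
translate: b→-3 (≡9 mod 12), so (6,9,12)→(6,-3,9)
reduced (well bottom): (6,-3,9) with a≤c, −a<b≤a
well minimum = a = 6

6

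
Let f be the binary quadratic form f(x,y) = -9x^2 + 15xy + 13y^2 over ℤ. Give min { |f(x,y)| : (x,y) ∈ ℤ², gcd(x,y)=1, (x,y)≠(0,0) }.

river: ρ → (13,11,-11)
river: ρ → (-11,11,13)
river: ρ → (13,15,-9)
river: ρ → (-9,21,7)
river: ρ → (7,21,-9)
river: ρ → (-9,15,13)
closes: descent 0, river 6
min |a| on river = 7

7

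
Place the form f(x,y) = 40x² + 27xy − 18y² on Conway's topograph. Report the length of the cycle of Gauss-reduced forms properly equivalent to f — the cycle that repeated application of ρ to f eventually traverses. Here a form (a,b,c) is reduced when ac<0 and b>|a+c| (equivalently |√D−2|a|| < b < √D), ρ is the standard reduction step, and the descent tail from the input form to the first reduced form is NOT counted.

D = 3609, ⌊√D⌋ = 60
river: ρ → (-18,45,22)
river: ρ → (22,43,-20)
river: ρ → (-20,37,28)
river: ρ → (28,19,-29)
river: ρ → (-29,39,18)
river: ρ → (18,33,-35)
river: ρ → (-35,37,16)
river: ρ → (16,59,-2)
river: ρ → (-2,57,45)
river: ρ → (45,33,-14)
river: ρ → (-14,51,18)
river: ρ → (18,57,-5)
river: ρ → (-5,53,40)
river: ρ → (40,27,-18)
ρ-cycle length = 14 (tail of 0 descent steps not counted)

14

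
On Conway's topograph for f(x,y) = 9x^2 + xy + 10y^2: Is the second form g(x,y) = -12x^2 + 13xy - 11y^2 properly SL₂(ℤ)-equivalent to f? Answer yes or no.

D₁ = -359, D₂ = -359
f: reduced (well bottom): (9,1,10) with a≤c, −a<b≤a
g is negative-definite; reduce −g:
−g: translate: b→11 (≡-13 mod 24), so (12,-13,11)→(12,11,10)
−g: flip: (12,11,10)→(10,-11,12)
−g: translate: b→9 (≡-11 mod 20), so (10,-11,12)→(10,9,11)
−g: reduced (well bottom): (10,9,11) with a≤c, −a<b≤a
flip sign back: reduced form of g is (-10,-9,-11)
reduced forms (9, 1, 10) vs (-10, -9, -11) ⇒ inequivalent

no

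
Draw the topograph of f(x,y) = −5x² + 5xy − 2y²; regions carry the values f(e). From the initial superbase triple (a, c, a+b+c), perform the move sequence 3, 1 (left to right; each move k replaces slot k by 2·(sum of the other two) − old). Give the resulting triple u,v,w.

start (-5,-2,-2) = (f(1,0),f(0,1),f(1,1))
replace slot 3: 2·((-5)+(-2)) − (-2) = -12 → (-5,-2,-12)
replace slot 1: 2·((-2)+(-12)) − (-5) = -23 → (-23,-2,-12)

-23,-2,-12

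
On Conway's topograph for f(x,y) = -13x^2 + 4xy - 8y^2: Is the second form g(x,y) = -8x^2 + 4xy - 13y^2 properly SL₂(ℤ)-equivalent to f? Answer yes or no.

D₁ = -400, D₂ = -400
f is negative-definite; reduce −f:
−f: flip: (13,-4,8)→(8,4,13)
−f: reduced (well bottom): (8,4,13) with a≤c, −a<b≤a
flip sign back: reduced form of f is (-8,-4,-13)
g is negative-definite; reduce −g:
−g: reduced (well bottom): (8,-4,13) with a≤c, −a<b≤a
flip sign back: reduced form of g is (-8,4,-13)
reduced forms (-8, -4, -13) vs (-8, 4, -13) ⇒ inequivalent

no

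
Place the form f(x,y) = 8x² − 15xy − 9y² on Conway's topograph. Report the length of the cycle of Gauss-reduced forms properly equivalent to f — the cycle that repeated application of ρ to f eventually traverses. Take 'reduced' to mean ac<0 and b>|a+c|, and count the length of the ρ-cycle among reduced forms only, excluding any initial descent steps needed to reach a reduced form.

D = 513, ⌊√D⌋ = 22
descent: ρ → (-9,15,8)  [lands on river]
river: ρ → (8,17,-7)
river: ρ → (-7,11,14)
river: ρ → (14,17,-4)
river: ρ → (-4,15,18)
river: ρ → (18,21,-1)
river: ρ → (-1,21,18)
river: ρ → (18,15,-4)
river: ρ → (-4,17,14)
river: ρ → (14,11,-7)
river: ρ → (-7,17,8)
river: ρ → (8,15,-9)
river: ρ → (-9,21,2)
river: ρ → (2,19,-19)
river: ρ → (-19,19,2)
river: ρ → (2,21,-9)
ρ-cycle length = 16 (tail of 1 descent step not counted)

16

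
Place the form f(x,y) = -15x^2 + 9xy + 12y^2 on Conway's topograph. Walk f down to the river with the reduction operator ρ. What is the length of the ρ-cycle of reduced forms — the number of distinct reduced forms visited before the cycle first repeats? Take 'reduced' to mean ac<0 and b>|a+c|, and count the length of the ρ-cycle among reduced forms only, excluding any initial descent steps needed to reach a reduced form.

D = 801, ⌊√D⌋ = 28
river: ρ → (12,15,-12)
river: ρ → (-12,9,15)
river: ρ → (15,21,-6)
river: ρ → (-6,27,3)
river: ρ → (3,27,-6)
river: ρ → (-6,21,15)
river: ρ → (15,9,-12)
river: ρ → (-12,15,12)
river: ρ → (12,9,-15)
river: ρ → (-15,21,6)
river: ρ → (6,27,-3)
river: ρ → (-3,27,6)
river: ρ → (6,21,-15)
river: ρ → (-15,9,12)
ρ-cycle length = 14 (tail of 0 descent steps not counted)

14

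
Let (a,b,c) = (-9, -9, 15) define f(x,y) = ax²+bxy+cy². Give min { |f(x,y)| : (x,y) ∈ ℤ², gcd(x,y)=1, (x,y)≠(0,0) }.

descent: ρ → (15,9,-9)  [lands on river]
river: ρ → (-9,9,15)
river: ρ → (15,21,-3)
river: ρ → (-3,21,15)
closes: descent 1, river 4
min |a| on river = 3

3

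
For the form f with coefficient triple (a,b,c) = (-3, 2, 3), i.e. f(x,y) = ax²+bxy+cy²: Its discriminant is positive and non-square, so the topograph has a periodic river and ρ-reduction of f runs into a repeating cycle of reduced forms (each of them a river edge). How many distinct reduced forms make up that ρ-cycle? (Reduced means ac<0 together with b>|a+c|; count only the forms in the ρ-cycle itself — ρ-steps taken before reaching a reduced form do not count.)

D = 40, ⌊√D⌋ = 6
river: ρ → (3,4,-2)
river: ρ → (-2,4,3)
river: ρ → (3,2,-3)
river: ρ → (-3,4,2)
river: ρ → (2,4,-3)
river: ρ → (-3,2,3)
ρ-cycle length = 6 (tail of 0 descent steps not counted)

6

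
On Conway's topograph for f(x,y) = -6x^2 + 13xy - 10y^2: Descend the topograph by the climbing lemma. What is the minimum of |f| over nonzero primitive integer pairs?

translate: b→-1 (≡-13 mod 12), so (6,-13,10)→(6,-1,3)
flip: (6,-1,3)→(3,1,6)
reduced (well bottom): (3,1,6) with a≤c, −a<b≤a
well minimum |f| = |-3| = 3 (negative-definite)

3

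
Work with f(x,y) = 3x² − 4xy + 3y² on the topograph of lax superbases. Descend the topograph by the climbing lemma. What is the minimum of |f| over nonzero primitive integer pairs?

translate: b→2 (≡-4 mod 6), so (3,-4,3)→(3,2,2)
flip: (3,2,2)→(2,-2,3)
translate: b→2 (≡-2 mod 4), so (2,-2,3)→(2,2,3)
reduced (well bottom): (2,2,3) with a≤c, −a<b≤a
well minimum = a = 2

2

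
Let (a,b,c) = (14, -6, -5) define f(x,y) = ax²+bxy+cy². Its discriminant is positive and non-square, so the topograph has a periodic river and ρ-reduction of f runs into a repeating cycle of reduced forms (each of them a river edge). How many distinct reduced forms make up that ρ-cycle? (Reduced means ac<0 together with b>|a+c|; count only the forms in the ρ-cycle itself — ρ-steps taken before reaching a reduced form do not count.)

D = 316, ⌊√D⌋ = 17
descent: ρ → (-5,16,3)  [lands on river]
river: ρ → (3,14,-10)
river: ρ → (-10,6,7)
river: ρ → (7,8,-9)
river: ρ → (-9,10,6)
river: ρ → (6,14,-5)
ρ-cycle length = 6 (tail of 1 descent step not counted)

6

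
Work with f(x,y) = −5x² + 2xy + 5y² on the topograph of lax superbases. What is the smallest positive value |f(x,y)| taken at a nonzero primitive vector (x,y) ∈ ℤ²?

river: ρ → (5,8,-2)
river: ρ → (-2,8,5)
river: ρ → (5,2,-5)
river: ρ → (-5,8,2)
river: ρ → (2,8,-5)
river: ρ → (-5,2,5)
closes: descent 0, river 6
min |a| on river = 2

2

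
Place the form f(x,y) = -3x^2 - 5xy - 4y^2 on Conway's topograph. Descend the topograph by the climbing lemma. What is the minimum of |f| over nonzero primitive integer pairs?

translate: b→-1 (≡5 mod 6), so (3,5,4)→(3,-1,2)
flip: (3,-1,2)→(2,1,3)
reduced (well bottom): (2,1,3) with a≤c, −a<b≤a
well minimum |f| = |-2| = 2 (negative-definite)

2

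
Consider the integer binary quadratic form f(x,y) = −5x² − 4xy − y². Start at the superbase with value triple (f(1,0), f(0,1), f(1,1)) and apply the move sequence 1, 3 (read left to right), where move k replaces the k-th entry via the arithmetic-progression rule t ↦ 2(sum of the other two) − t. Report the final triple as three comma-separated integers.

start (-5,-1,-10) = (f(1,0),f(0,1),f(1,1))
replace slot 1: 2·((-1)+(-10)) − (-5) = -17 → (-17,-1,-10)
replace slot 3: 2·((-17)+(-1)) − (-10) = -26 → (-17,-1,-26)

-17,-1,-26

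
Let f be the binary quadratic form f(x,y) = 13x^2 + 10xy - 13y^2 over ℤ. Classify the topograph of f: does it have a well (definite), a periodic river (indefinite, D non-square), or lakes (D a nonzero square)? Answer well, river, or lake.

D = b²−4ac = 10² − 4·13·(-13) = 776
D > 0 non-square ⇒ indefinite ⇒ periodic river

river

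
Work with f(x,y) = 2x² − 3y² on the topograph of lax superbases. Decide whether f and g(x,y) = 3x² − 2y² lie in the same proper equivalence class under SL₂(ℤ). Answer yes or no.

D₁ = 24, D₂ = 24
river cycle of f (length 2): (2, 4, -1), (-1, 4, 2)
river cycle of g (length 2): (-2, 4, 1), (1, 4, -2)
cycles differ ⇒ inequivalent

no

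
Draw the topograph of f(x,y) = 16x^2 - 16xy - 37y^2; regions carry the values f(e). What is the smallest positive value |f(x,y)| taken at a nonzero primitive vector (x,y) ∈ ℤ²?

descent: ρ → (-37,16,16)
descent: ρ → (16,48,-5)  [lands on river]
river: ρ → (-5,42,43)
river: ρ → (43,44,-4)
river: ρ → (-4,44,43)
river: ρ → (43,42,-5)
river: ρ → (-5,48,16)
closes: descent 2, river 6
min |a| on river = 4

4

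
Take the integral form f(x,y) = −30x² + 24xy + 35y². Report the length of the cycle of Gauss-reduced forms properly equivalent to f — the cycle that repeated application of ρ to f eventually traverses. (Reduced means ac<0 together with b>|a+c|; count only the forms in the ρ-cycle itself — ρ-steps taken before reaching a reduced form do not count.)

D = 4776, ⌊√D⌋ = 69
river: ρ → (35,46,-19)
river: ρ → (-19,68,2)
river: ρ → (2,68,-19)
river: ρ → (-19,46,35)
river: ρ → (35,24,-30)
river: ρ → (-30,36,29)
river: ρ → (29,22,-37)
river: ρ → (-37,52,14)
river: ρ → (14,60,-21)
river: ρ → (-21,66,5)
river: ρ → (5,64,-34)
river: ρ → (-34,4,35)
river: ρ → (35,66,-3)
river: ρ → (-3,66,35)
river: ρ → (35,4,-34)
river: ρ → (-34,64,5)
river: ρ → (5,66,-21)
river: ρ → (-21,60,14)
river: ρ → (14,52,-37)
river: ρ → (-37,22,29)
river: ρ → (29,36,-30)
river: ρ → (-30,24,35)
ρ-cycle length = 22 (tail of 0 descent steps not counted)

22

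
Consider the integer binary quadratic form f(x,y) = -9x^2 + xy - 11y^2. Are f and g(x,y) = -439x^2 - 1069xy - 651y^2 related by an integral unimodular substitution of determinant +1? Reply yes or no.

D₁ = -395, D₂ = -395
f is negative-definite; reduce −f:
−f: reduced (well bottom): (9,-1,11) with a≤c, −a<b≤a
flip sign back: reduced form of f is (-9,1,-11)
g is negative-definite; reduce −g:
−g: translate: b→191 (≡1069 mod 878), so (439,1069,651)→(439,191,21)
−g: flip: (439,191,21)→(21,-191,439)
−g: translate: b→19 (≡-191 mod 42), so (21,-191,439)→(21,19,9)
−g: flip: (21,19,9)→(9,-19,21)
−g: translate: b→-1 (≡-19 mod 18), so (9,-19,21)→(9,-1,11)
−g: reduced (well bottom): (9,-1,11) with a≤c, −a<b≤a
flip sign back: reduced form of g is (-9,1,-11)
reduced forms (-9, 1, -11) vs (-9, 1, -11) ⇒ equivalent

yes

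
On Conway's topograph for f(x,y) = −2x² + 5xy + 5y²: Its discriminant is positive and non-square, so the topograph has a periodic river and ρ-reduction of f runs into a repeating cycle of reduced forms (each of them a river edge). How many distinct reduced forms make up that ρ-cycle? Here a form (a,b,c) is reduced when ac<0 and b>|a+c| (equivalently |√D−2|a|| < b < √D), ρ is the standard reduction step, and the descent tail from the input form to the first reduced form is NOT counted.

D = 65, ⌊√D⌋ = 8
river: ρ → (5,5,-2)
river: ρ → (-2,7,2)
river: ρ → (2,5,-5)
river: ρ → (-5,5,2)
river: ρ → (2,7,-2)
river: ρ → (-2,5,5)
ρ-cycle length = 6 (tail of 0 descent steps not counted)

6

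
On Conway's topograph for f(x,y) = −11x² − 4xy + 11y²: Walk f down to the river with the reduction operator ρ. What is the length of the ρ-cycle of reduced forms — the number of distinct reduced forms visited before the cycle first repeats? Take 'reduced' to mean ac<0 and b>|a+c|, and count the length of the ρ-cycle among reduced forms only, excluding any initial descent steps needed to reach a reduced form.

D = 500, ⌊√D⌋ = 22
descent: ρ → (11,4,-11)  [lands on river]
river: ρ → (-11,18,4)
river: ρ → (4,22,-1)
river: ρ → (-1,22,4)
river: ρ → (4,18,-11)
river: ρ → (-11,4,11)
river: ρ → (11,18,-4)
river: ρ → (-4,22,1)
river: ρ → (1,22,-4)
river: ρ → (-4,18,11)
ρ-cycle length = 10 (tail of 1 descent step not counted)

10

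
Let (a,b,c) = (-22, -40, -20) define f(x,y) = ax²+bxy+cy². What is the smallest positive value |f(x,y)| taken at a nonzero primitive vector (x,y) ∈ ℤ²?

translate: b→-4 (≡40 mod 44), so (22,40,20)→(22,-4,2)
flip: (22,-4,2)→(2,4,22)
translate: b→0 (≡4 mod 4), so (2,4,22)→(2,0,20)
reduced (well bottom): (2,0,20) with a≤c, −a<b≤a
well minimum |f| = |-2| = 2 (negative-definite)

2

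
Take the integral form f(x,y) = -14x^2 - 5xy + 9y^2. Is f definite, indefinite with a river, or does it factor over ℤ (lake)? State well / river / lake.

D = b²−4ac = (-5)² − 4·(-14)·9 = 529
D = 23² is a perfect square ⇒ form factors over ℤ ⇒ lakes

lake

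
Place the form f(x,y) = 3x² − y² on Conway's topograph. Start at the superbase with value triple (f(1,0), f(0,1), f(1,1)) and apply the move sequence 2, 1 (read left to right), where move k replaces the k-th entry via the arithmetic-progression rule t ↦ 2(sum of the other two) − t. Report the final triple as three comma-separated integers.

start (3,-1,2) = (f(1,0),f(0,1),f(1,1))
replace slot 2: 2·(3+2) − (-1) = 11 → (3,11,2)
replace slot 1: 2·(11+2) − 3 = 23 → (23,11,2)

23,11,2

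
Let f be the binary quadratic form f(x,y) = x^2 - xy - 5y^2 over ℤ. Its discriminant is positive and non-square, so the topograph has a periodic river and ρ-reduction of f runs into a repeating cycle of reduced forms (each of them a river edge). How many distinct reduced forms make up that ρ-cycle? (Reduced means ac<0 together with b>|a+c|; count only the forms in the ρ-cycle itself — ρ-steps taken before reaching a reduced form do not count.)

D = 21, ⌊√D⌋ = 4
descent: ρ → (-5,1,1)
descent: ρ → (1,3,-3)  [lands on river]
river: ρ → (-3,3,1)
ρ-cycle length = 2 (tail of 2 descent steps not counted)

2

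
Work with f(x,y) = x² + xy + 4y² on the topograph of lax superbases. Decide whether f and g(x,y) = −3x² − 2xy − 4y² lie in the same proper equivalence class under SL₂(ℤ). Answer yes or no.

D₁ = -15, D₂ = -44
discriminants differ ⇒ not SL₂(ℤ)-equivalent

no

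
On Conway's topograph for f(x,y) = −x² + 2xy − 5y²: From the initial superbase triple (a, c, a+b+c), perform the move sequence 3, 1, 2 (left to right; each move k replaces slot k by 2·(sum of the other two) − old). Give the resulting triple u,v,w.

start (-1,-5,-4) = (f(1,0),f(0,1),f(1,1))
replace slot 3: 2·((-1)+(-5)) − (-4) = -8 → (-1,-5,-8)
replace slot 1: 2·((-5)+(-8)) − (-1) = -25 → (-25,-5,-8)
replace slot 2: 2·((-25)+(-8)) − (-5) = -61 → (-25,-61,-8)

-25,-61,-8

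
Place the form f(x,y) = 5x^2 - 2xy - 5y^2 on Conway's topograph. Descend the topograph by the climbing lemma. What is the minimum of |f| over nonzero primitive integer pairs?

descent: ρ → (-5,2,5)  [lands on river]
river: ρ → (5,8,-2)
river: ρ → (-2,8,5)
river: ρ → (5,2,-5)
river: ρ → (-5,8,2)
river: ρ → (2,8,-5)
closes: descent 1, river 6
min |a| on river = 2

2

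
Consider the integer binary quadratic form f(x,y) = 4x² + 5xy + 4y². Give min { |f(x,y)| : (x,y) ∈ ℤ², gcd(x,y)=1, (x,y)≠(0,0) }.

translate: b→-3 (≡5 mod 8), so (4,5,4)→(4,-3,3)
flip: (4,-3,3)→(3,3,4)
reduced (well bottom): (3,3,4) with a≤c, −a<b≤a
well minimum = a = 3

3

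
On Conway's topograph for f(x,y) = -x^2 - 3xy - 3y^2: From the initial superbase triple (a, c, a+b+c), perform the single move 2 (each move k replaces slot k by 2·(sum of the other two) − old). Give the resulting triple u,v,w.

start (-1,-3,-7) = (f(1,0),f(0,1),f(1,1))
replace slot 2: 2·((-1)+(-7)) − (-3) = -13 → (-1,-13,-7)

-1,-13,-7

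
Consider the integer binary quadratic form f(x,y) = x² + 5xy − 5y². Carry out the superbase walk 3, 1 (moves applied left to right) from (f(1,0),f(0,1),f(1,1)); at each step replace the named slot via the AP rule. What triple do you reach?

start (1,-5,1) = (f(1,0),f(0,1),f(1,1))
replace slot 3: 2·(1+(-5)) − 1 = -9 → (1,-5,-9)
replace slot 1: 2·((-5)+(-9)) − 1 = -29 → (-29,-5,-9)

-29,-5,-9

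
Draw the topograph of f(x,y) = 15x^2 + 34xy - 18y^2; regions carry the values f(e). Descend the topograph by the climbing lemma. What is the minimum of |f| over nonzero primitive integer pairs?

river: ρ → (-18,38,11)
river: ρ → (11,28,-33)
river: ρ → (-33,38,6)
river: ρ → (6,46,-5)
river: ρ → (-5,44,15)
river: ρ → (15,46,-2)
river: ρ → (-2,46,15)
river: ρ → (15,44,-5)
river: ρ → (-5,46,6)
river: ρ → (6,38,-33)
river: ρ → (-33,28,11)
river: ρ → (11,38,-18)
river: ρ → (-18,34,15)
river: ρ → (15,26,-26)
river: ρ → (-26,26,15)
river: ρ → (15,34,-18)
closes: descent 0, river 16
min |a| on river = 2

2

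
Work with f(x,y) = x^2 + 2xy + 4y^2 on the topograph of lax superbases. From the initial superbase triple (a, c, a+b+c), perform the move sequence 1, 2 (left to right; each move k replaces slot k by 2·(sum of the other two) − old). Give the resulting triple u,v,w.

start (1,4,7) = (f(1,0),f(0,1),f(1,1))
replace slot 1: 2·(4+7) − 1 = 21 → (21,4,7)
replace slot 2: 2·(21+7) − 4 = 52 → (21,52,7)

21,52,7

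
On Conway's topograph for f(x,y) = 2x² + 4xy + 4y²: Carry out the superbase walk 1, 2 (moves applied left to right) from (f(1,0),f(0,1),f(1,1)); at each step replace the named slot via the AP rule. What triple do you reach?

start (2,4,10) = (f(1,0),f(0,1),f(1,1))
replace slot 1: 2·(4+10) − 2 = 26 → (26,4,10)
replace slot 2: 2·(26+10) − 4 = 68 → (26,68,10)

26,68,10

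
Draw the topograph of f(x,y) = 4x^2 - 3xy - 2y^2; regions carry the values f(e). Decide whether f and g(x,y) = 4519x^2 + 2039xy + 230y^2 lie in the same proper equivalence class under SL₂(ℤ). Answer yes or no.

D₁ = 41, D₂ = 41
river cycle of f (length 10): (-2, 3, 4), (4, 5, -1), (-1, 5, 4), (4, 3, -2), (-2, 5, 2), (2, 3, -4), (-4, 5, 1), (1, 5, -4), (-4, 3, 2), (2, 5, -2)
river cycle of g (length 10): (4, 5, -1), (-1, 5, 4), (4, 3, -2), (-2, 5, 2), (2, 3, -4), (-4, 5, 1), (1, 5, -4), (-4, 3, 2), (2, 5, -2), (-2, 3, 4)
cycles coincide ⇒ equivalent

yes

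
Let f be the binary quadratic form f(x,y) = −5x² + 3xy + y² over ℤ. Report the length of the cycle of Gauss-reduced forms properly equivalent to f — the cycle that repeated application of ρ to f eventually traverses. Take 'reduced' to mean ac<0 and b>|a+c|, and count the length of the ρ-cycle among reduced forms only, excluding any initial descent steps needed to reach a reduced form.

D = 29, ⌊√D⌋ = 5
descent: ρ → (1,5,-1)  [lands on river]
river: ρ → (-1,5,1)
ρ-cycle length = 2 (tail of 1 descent step not counted)

2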